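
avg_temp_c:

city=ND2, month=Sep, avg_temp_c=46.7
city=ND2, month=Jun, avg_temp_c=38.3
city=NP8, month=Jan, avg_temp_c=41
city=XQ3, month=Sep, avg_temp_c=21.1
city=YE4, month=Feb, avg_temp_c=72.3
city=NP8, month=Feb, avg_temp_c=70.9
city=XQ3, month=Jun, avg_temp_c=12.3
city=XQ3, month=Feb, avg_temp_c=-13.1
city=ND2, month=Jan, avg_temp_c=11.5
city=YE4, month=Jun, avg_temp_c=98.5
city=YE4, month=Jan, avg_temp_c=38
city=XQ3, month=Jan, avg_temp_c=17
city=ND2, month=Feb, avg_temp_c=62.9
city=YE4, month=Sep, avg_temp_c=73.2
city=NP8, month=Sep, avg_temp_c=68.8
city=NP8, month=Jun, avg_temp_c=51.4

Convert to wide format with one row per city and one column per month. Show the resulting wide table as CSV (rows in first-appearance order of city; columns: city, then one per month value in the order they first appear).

city,Sep,Jun,Jan,Feb
ND2,46.7,38.3,11.5,62.9
NP8,68.8,51.4,41,70.9
XQ3,21.1,12.3,17,-13.1
YE4,73.2,98.5,38,72.3

Columns: city plus the 4 distinct month values (Sep, Jun, Jan, Feb).
For example, row ND2 column Sep takes avg_temp_c=46.7 from the long row (ND2, Sep).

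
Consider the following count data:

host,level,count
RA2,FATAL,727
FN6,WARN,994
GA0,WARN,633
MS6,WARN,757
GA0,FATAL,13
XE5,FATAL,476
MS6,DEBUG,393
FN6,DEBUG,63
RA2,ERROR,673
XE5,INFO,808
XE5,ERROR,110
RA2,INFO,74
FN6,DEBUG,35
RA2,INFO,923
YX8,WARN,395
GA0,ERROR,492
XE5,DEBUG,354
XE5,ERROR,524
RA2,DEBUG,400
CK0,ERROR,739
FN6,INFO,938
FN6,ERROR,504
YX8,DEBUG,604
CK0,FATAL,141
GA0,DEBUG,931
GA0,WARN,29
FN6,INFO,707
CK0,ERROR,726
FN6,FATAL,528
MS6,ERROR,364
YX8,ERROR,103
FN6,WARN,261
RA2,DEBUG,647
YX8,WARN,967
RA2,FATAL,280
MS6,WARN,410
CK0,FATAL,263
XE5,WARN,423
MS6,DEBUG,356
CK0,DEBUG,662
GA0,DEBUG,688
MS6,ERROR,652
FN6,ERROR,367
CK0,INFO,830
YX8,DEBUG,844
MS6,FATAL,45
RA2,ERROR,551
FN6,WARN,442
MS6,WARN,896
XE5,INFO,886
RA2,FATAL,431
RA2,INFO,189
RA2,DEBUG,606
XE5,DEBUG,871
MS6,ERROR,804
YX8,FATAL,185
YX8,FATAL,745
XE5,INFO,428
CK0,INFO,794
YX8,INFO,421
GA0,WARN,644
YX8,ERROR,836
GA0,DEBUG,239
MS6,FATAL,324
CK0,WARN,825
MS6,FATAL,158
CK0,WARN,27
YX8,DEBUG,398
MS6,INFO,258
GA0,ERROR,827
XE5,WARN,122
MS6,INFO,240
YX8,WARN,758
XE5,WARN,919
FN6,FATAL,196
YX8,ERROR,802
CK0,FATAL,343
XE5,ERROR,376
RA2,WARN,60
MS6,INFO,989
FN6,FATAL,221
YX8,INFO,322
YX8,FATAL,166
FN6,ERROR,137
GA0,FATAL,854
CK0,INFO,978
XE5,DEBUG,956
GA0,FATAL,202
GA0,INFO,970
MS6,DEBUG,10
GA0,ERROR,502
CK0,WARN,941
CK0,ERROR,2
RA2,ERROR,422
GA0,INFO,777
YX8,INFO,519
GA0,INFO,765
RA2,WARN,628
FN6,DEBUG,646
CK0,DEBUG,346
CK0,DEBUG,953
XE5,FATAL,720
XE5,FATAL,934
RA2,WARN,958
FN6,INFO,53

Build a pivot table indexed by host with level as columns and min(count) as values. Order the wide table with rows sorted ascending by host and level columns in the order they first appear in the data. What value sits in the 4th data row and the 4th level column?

364

With rows sorted ascending by host, row 4 is host=MS6. level columns in first-appearance order: FATAL, WARN, DEBUG, ERROR, INFO; column 4 is ERROR.
Long rows with host=MS6, level=ERROR: min(364, 652, 804) = 364.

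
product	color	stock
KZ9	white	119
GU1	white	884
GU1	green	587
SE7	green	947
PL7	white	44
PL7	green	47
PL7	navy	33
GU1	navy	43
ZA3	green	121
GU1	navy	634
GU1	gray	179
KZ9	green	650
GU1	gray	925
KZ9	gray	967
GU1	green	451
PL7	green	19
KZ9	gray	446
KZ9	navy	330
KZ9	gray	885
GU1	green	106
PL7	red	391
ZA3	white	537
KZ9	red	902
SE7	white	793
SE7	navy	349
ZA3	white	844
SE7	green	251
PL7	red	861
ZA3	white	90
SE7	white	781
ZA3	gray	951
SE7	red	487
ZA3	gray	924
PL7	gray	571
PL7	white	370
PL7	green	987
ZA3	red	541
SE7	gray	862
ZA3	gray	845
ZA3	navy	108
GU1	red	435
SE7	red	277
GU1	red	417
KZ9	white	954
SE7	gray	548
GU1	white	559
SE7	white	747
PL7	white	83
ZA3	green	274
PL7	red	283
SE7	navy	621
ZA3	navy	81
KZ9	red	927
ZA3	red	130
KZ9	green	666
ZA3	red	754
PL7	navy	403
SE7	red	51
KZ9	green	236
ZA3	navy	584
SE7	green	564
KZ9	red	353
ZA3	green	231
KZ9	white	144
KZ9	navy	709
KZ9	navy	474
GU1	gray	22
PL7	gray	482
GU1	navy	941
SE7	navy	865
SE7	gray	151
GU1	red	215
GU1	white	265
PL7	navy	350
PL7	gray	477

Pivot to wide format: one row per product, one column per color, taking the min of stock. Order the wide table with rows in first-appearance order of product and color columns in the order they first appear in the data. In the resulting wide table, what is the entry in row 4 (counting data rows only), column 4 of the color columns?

With rows in first-appearance order of product, row 4 is product=PL7. color columns in first-appearance order: white, green, navy, gray, red; column 4 is gray.
Long rows with product=PL7, color=gray: min(571, 482, 477) = 477.

477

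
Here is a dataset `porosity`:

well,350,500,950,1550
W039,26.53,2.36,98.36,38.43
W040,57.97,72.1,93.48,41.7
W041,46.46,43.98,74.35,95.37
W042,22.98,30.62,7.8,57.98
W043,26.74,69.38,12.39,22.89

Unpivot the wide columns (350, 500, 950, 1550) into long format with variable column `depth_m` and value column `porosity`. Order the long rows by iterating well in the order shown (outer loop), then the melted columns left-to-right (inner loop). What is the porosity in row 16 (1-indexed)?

57.98

20 rows total (5 × 4). Row 16: index ⌊(16-1)/4⌋ = 3 into well → W042; (16-1) mod 4 = 3 into the melted columns → 1550.
So row 16 is (W042, 1550, 57.98); porosity = 57.98.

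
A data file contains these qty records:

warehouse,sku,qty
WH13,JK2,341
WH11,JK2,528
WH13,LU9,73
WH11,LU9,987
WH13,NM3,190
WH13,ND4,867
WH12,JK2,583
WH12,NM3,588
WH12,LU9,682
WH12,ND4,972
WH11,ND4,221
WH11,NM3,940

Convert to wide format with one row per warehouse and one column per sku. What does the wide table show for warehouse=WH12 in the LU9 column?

Wide layout: rows indexed by warehouse, columns are the 4 distinct sku values (JK2, LU9, NM3, ND4).
Cell (warehouse=WH12, sku=LU9) draws from the long row where warehouse=WH12 and sku=LU9, which has qty=682.

682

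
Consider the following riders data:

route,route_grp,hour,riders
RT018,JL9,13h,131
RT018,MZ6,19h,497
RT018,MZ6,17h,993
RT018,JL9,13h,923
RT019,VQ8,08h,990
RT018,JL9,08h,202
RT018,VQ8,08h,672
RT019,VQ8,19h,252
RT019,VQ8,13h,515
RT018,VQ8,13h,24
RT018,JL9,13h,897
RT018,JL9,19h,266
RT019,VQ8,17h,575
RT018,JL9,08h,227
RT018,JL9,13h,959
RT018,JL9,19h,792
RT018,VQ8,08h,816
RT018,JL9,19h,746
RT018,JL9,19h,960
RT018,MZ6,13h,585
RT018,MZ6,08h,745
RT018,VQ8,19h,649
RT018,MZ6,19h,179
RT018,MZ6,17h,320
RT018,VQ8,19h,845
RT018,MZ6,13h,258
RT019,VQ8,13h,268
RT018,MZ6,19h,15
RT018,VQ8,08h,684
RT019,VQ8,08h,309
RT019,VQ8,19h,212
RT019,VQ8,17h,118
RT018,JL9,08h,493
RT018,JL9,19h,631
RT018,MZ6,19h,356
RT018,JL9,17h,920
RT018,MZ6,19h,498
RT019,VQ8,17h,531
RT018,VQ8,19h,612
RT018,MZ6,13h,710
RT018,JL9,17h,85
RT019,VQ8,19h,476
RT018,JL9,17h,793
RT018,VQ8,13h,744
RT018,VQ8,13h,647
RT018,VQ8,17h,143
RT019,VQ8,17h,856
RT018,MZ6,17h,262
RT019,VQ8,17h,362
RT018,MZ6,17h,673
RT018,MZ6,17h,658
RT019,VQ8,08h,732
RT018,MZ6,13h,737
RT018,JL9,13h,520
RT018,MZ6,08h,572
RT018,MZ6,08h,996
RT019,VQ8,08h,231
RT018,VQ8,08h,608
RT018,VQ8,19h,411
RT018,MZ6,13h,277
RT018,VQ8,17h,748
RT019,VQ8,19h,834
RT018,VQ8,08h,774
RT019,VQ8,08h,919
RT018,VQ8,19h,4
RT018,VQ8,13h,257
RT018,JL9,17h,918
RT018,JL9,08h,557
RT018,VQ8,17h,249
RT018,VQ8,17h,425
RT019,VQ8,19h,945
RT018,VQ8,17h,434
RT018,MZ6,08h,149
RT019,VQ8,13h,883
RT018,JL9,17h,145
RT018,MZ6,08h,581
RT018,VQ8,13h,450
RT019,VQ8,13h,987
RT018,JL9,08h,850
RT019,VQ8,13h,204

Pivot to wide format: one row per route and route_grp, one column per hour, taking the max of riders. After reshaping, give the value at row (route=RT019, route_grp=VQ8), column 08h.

Rows with route=RT019, route_grp=VQ8 and hour=08h: riders values are 990, 309, 732, 231, 919.
max(990, 309, 732, 231, 919) = 990.

990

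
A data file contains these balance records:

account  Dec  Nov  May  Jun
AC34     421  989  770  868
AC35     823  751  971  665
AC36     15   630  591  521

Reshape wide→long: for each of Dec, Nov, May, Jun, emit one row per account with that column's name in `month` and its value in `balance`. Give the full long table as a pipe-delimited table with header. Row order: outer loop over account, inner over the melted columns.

| account | month | balance |
| AC34 | Dec | 421 |
| AC34 | Nov | 989 |
| AC34 | May | 770 |
| AC34 | Jun | 868 |
| AC35 | Dec | 823 |
| AC35 | Nov | 751 |
| AC35 | May | 971 |
| AC35 | Jun | 665 |
| AC36 | Dec | 15 |
| AC36 | Nov | 630 |
| AC36 | May | 591 |
| AC36 | Jun | 521 |

Each (account, column) pair becomes one row: 3 × 4 = 12 rows.
For example, (AC34, Dec) → balance=421.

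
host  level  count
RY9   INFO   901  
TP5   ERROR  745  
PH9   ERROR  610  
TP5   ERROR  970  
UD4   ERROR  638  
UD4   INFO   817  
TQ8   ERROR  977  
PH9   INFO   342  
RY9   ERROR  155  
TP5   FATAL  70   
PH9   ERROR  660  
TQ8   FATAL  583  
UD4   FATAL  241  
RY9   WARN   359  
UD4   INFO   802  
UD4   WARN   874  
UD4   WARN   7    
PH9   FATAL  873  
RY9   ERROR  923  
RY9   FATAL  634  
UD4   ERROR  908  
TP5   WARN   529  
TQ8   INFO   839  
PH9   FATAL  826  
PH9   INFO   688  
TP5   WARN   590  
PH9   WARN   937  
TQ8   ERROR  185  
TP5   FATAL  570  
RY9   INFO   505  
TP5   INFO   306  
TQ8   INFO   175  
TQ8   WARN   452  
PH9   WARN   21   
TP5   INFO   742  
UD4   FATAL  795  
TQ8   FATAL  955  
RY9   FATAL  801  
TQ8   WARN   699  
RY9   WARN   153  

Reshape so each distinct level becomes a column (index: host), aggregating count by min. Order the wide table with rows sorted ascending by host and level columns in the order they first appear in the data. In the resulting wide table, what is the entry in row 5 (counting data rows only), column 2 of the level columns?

With rows sorted ascending by host, row 5 is host=UD4. level columns in first-appearance order: INFO, ERROR, FATAL, WARN; column 2 is ERROR.
Long rows with host=UD4, level=ERROR: min(638, 908) = 638.

638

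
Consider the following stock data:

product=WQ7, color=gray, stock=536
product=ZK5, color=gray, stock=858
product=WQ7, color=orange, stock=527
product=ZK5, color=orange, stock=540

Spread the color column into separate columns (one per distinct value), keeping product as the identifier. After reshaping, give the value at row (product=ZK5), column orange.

540

Wide layout: rows indexed by product, columns are the 2 distinct color values (gray, orange).
Cell (product=ZK5, color=orange) draws from the long row where product=ZK5 and color=orange, which has stock=540.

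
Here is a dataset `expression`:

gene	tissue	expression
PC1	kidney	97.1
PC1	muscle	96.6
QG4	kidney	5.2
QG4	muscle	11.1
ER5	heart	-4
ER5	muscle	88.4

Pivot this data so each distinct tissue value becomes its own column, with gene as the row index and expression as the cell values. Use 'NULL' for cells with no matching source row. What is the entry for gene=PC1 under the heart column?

NULL

No long-format row has gene=PC1 and tissue=heart, so the cell is NULL.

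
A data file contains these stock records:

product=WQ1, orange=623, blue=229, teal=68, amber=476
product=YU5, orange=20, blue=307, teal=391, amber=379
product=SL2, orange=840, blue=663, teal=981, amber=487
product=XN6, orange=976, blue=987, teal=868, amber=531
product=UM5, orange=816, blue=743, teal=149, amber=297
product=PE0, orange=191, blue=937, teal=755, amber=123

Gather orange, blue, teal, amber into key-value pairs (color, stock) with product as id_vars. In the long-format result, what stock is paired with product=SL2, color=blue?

Unpivoting turns each (product, wide-column) pair into one long row.
The wide cell at row SL2, column blue holds 663, so the long row (SL2, blue) has stock=663.

663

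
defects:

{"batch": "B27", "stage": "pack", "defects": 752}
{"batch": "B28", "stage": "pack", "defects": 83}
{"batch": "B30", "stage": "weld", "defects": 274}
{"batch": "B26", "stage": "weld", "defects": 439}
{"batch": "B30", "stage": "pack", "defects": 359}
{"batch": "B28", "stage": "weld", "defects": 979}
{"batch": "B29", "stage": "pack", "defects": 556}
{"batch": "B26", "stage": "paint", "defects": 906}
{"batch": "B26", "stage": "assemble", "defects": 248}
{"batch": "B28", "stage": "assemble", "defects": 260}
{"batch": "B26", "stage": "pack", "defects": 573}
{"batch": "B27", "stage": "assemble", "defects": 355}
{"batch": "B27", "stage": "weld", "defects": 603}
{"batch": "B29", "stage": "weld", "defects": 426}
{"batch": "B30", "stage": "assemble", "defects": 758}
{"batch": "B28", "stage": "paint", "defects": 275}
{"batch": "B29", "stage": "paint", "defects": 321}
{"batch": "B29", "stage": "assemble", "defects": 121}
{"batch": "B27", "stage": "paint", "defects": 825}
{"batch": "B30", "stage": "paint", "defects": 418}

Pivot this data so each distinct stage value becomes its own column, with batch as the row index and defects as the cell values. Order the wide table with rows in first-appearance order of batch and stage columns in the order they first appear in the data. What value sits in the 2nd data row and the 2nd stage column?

979

With rows in first-appearance order of batch, row 2 is batch=B28. stage columns in first-appearance order: pack, weld, paint, assemble; column 2 is weld.
Long rows with batch=B28, stage=weld: defects = 979.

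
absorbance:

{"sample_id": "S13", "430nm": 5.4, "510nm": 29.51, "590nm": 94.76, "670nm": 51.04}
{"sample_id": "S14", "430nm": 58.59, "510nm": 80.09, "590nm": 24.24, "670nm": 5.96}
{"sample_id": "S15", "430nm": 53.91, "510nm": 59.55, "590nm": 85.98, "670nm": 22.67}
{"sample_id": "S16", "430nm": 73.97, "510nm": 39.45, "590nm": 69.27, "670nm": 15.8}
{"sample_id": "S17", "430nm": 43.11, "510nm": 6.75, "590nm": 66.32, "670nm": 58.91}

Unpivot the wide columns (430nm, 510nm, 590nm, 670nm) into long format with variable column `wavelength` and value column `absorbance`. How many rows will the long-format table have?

20

5 sample_id values × 4 melted columns = 20 rows.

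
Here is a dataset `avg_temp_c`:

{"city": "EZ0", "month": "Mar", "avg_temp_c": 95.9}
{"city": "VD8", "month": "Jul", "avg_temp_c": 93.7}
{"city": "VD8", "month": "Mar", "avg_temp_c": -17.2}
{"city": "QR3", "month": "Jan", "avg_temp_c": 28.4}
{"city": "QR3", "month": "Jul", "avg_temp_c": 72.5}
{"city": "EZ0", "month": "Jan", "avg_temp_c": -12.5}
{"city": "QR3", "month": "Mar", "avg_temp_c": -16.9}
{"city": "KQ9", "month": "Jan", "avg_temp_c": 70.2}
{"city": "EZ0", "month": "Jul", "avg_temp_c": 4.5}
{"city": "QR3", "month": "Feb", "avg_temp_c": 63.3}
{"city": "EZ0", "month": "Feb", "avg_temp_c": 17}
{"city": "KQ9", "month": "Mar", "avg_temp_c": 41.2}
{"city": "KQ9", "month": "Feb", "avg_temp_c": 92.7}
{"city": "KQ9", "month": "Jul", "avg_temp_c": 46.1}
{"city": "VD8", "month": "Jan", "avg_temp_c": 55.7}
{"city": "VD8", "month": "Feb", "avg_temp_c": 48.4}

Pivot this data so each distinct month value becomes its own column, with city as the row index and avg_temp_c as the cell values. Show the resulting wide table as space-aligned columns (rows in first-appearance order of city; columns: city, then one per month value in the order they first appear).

Columns: city plus the 4 distinct month values (Mar, Jul, Jan, Feb).
For example, row EZ0 column Mar takes avg_temp_c=95.9 from the long row (EZ0, Mar).

city  Mar    Jul   Jan    Feb 
EZ0   95.9   4.5   -12.5  17  
VD8   -17.2  93.7  55.7   48.4
QR3   -16.9  72.5  28.4   63.3
KQ9   41.2   46.1  70.2   92.7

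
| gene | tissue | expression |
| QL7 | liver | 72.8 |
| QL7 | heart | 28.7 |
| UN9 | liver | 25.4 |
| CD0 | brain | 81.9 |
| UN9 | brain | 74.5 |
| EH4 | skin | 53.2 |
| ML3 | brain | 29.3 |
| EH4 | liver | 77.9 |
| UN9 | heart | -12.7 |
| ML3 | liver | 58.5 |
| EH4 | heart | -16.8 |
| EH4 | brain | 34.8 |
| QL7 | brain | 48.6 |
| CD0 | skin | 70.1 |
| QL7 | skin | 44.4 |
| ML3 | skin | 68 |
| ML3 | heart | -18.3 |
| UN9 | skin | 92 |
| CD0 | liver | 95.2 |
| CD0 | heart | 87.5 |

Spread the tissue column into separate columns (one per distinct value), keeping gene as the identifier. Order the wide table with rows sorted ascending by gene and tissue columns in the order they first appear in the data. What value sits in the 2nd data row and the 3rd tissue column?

With rows sorted ascending by gene, row 2 is gene=EH4. tissue columns in first-appearance order: liver, heart, brain, skin; column 3 is brain.
Long rows with gene=EH4, tissue=brain: expression = 34.8.

34.8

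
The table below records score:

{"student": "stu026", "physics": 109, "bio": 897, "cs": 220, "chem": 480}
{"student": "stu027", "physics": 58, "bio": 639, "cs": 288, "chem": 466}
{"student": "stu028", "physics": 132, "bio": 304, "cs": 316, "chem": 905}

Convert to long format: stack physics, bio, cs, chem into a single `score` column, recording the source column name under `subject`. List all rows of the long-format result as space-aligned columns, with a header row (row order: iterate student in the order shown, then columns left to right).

student  subject  score
stu026   physics  109  
stu026   bio      897  
stu026   cs       220  
stu026   chem     480  
stu027   physics  58   
stu027   bio      639  
stu027   cs       288  
stu027   chem     466  
stu028   physics  132  
stu028   bio      304  
stu028   cs       316  
stu028   chem     905  

Each (student, column) pair becomes one row: 3 × 4 = 12 rows.
For example, (stu026, physics) → score=109.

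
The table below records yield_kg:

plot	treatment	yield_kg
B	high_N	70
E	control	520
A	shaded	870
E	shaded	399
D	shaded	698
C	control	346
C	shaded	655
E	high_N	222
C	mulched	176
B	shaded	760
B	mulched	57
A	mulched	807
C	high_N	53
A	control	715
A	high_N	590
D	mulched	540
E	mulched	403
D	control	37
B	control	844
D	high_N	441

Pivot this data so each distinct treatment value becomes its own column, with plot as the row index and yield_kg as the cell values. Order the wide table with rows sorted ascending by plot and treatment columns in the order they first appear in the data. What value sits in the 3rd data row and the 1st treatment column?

53

With rows sorted ascending by plot, row 3 is plot=C. treatment columns in first-appearance order: high_N, control, shaded, mulched; column 1 is high_N.
Long rows with plot=C, treatment=high_N: yield_kg = 53.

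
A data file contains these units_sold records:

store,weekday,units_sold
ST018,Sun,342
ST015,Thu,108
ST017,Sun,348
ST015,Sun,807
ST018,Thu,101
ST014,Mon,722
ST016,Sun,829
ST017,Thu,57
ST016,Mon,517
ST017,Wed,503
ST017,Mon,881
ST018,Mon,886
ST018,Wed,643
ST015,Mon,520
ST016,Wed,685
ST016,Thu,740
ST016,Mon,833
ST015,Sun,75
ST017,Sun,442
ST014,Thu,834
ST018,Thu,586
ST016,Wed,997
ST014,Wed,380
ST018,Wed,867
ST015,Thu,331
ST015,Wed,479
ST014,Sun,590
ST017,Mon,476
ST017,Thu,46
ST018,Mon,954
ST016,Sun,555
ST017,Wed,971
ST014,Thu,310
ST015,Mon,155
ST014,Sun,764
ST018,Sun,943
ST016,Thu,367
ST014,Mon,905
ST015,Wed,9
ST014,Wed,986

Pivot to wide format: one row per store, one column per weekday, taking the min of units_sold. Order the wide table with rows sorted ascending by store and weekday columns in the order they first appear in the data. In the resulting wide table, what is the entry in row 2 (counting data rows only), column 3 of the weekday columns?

With rows sorted ascending by store, row 2 is store=ST015. weekday columns in first-appearance order: Sun, Thu, Mon, Wed; column 3 is Mon.
Long rows with store=ST015, weekday=Mon: min(520, 155) = 155.

155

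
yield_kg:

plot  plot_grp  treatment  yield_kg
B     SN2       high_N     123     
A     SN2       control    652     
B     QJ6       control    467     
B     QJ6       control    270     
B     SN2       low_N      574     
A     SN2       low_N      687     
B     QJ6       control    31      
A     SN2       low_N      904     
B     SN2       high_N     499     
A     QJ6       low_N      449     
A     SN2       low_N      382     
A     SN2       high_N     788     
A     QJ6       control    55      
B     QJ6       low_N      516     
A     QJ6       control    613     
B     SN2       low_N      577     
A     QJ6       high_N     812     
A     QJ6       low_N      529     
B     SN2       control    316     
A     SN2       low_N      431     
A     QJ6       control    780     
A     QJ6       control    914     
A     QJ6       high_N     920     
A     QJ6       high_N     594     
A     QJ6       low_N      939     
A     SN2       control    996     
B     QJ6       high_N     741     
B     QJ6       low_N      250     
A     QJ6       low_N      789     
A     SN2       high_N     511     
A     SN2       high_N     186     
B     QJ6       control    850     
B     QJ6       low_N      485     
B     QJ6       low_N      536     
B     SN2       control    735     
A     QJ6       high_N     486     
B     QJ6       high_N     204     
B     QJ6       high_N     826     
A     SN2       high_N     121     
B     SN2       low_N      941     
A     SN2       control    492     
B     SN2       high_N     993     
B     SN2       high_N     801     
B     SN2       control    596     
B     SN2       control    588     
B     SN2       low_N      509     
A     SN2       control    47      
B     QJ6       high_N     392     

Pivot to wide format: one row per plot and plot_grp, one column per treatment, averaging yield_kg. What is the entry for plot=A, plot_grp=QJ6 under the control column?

Rows with plot=A, plot_grp=QJ6 and treatment=control: yield_kg values are 55, 613, 780, 914.
(55 + 613 + 780 + 914) / 4 = 590.50.

590.50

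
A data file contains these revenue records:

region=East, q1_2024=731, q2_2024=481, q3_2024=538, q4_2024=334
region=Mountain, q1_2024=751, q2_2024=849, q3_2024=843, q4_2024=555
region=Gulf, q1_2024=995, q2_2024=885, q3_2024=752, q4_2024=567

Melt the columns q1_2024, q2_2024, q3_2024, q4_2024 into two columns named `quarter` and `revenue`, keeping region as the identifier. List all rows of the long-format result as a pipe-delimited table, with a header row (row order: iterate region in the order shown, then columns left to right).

| region | quarter | revenue |
| East | q1_2024 | 731 |
| East | q2_2024 | 481 |
| East | q3_2024 | 538 |
| East | q4_2024 | 334 |
| Mountain | q1_2024 | 751 |
| Mountain | q2_2024 | 849 |
| Mountain | q3_2024 | 843 |
| Mountain | q4_2024 | 555 |
| Gulf | q1_2024 | 995 |
| Gulf | q2_2024 | 885 |
| Gulf | q3_2024 | 752 |
| Gulf | q4_2024 | 567 |

Each (region, column) pair becomes one row: 3 × 4 = 12 rows.
For example, (East, q1_2024) → revenue=731.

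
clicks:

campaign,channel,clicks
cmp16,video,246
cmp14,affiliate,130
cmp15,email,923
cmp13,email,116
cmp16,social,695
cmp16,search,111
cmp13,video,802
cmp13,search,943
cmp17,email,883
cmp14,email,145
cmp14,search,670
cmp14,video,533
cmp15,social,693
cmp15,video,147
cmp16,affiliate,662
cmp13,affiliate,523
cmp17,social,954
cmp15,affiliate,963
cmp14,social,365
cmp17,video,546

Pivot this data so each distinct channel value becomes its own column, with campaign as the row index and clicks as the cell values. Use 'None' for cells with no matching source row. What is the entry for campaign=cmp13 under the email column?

The long row with campaign=cmp13, channel=email has clicks=116.

116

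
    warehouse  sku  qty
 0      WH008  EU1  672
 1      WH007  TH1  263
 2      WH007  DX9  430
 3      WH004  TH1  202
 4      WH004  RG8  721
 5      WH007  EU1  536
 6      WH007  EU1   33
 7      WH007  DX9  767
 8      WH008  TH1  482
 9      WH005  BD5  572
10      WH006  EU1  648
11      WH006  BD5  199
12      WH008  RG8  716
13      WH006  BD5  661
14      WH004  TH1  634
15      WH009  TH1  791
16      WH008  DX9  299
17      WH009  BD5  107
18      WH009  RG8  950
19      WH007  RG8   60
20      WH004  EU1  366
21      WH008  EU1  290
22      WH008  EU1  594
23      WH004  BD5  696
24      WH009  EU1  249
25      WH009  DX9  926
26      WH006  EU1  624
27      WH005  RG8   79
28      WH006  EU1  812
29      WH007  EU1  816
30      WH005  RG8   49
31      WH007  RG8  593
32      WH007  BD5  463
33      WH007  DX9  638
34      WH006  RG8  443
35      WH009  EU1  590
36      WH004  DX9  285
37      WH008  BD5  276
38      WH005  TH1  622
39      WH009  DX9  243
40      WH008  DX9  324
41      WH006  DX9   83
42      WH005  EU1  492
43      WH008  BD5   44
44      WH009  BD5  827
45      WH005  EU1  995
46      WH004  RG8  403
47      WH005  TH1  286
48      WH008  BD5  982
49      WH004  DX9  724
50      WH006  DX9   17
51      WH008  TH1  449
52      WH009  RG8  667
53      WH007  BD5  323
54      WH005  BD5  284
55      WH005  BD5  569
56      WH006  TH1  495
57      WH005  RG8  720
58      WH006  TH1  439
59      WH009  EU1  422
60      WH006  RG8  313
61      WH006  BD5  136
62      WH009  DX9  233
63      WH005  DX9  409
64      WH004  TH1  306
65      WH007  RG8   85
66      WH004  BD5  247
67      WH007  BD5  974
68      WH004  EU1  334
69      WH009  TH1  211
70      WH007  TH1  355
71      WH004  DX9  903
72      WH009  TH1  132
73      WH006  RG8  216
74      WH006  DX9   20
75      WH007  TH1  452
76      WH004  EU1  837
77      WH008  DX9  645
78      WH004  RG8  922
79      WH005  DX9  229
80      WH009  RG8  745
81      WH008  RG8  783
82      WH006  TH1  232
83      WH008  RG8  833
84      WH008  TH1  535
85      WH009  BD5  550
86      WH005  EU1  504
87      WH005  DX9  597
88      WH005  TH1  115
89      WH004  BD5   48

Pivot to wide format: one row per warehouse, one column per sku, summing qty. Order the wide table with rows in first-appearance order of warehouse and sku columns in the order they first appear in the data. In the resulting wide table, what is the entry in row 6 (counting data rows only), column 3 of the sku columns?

1402

With rows in first-appearance order of warehouse, row 6 is warehouse=WH009. sku columns in first-appearance order: EU1, TH1, DX9, RG8, BD5; column 3 is DX9.
Long rows with warehouse=WH009, sku=DX9: 926 + 243 + 233 = 1402.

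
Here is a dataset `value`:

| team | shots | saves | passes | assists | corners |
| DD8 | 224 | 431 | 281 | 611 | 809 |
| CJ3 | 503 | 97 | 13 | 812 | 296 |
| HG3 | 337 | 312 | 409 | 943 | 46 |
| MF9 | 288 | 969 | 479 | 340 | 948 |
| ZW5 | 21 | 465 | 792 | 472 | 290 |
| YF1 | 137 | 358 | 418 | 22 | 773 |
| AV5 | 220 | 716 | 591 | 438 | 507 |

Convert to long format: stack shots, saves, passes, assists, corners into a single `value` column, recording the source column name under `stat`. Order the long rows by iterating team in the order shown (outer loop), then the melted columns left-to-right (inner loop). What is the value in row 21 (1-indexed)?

21

35 rows total (7 × 5). Row 21: index ⌊(21-1)/5⌋ = 4 into team → ZW5; (21-1) mod 5 = 0 into the melted columns → shots.
So row 21 is (ZW5, shots, 21); value = 21.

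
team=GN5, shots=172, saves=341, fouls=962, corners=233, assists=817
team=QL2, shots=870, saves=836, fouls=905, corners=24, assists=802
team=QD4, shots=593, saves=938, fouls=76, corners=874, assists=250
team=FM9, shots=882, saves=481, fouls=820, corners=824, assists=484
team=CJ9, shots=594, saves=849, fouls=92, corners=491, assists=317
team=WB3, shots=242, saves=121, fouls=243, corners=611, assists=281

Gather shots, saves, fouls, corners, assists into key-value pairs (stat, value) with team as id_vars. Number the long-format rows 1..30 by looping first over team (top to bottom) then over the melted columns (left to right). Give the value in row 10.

30 rows total (6 × 5). Row 10: index ⌊(10-1)/5⌋ = 1 into team → QL2; (10-1) mod 5 = 4 into the melted columns → assists.
So row 10 is (QL2, assists, 802); value = 802.

802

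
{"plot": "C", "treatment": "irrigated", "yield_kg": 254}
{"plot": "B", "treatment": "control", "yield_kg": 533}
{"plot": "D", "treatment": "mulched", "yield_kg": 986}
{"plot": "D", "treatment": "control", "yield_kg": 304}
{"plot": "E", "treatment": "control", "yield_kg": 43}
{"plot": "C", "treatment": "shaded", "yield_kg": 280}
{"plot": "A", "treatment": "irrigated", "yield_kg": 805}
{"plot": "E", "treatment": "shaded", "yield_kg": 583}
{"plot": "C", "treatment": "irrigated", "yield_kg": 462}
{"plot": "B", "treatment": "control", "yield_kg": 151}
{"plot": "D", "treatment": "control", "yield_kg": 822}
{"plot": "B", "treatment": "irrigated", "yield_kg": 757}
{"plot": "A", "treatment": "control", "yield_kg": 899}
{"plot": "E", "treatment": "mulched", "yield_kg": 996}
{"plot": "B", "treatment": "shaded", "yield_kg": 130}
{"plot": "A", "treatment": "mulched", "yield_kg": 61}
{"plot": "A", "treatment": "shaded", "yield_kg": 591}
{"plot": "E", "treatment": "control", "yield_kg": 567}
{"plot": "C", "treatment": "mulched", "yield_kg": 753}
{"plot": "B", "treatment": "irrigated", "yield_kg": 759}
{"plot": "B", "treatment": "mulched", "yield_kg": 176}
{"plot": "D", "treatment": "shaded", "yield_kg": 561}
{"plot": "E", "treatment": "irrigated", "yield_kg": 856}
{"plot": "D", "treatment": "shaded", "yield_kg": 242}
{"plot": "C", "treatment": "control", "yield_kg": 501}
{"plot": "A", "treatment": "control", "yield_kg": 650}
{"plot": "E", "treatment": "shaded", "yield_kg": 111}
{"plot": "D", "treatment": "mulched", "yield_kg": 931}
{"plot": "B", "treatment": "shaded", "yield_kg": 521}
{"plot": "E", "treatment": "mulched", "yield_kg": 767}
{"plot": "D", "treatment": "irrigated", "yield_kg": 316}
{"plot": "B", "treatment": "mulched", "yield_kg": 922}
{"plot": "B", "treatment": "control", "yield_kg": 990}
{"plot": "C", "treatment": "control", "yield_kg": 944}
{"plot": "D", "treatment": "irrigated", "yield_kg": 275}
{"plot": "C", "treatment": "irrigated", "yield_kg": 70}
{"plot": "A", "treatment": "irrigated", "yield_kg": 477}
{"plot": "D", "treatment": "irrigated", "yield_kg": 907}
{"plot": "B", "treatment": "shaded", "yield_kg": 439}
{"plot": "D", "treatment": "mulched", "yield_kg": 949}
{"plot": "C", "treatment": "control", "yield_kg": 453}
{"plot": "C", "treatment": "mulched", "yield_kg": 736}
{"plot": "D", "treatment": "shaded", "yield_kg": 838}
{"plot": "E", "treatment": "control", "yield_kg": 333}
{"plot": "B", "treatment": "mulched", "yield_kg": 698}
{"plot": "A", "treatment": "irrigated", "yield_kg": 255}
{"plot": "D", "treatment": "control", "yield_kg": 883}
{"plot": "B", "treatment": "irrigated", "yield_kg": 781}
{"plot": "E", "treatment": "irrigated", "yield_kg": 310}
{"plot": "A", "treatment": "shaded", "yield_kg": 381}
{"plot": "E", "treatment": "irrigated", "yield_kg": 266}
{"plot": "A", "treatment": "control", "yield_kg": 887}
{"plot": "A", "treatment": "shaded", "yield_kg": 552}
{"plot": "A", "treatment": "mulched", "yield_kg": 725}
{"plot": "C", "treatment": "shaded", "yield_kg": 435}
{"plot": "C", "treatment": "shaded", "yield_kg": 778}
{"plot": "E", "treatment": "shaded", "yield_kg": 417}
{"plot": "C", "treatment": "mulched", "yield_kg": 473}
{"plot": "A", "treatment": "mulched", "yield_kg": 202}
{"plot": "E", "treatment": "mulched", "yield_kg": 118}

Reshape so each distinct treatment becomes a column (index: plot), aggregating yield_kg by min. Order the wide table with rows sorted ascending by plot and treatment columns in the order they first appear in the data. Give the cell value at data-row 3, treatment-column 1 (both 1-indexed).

70

With rows sorted ascending by plot, row 3 is plot=C. treatment columns in first-appearance order: irrigated, control, mulched, shaded; column 1 is irrigated.
Long rows with plot=C, treatment=irrigated: min(254, 462, 70) = 70.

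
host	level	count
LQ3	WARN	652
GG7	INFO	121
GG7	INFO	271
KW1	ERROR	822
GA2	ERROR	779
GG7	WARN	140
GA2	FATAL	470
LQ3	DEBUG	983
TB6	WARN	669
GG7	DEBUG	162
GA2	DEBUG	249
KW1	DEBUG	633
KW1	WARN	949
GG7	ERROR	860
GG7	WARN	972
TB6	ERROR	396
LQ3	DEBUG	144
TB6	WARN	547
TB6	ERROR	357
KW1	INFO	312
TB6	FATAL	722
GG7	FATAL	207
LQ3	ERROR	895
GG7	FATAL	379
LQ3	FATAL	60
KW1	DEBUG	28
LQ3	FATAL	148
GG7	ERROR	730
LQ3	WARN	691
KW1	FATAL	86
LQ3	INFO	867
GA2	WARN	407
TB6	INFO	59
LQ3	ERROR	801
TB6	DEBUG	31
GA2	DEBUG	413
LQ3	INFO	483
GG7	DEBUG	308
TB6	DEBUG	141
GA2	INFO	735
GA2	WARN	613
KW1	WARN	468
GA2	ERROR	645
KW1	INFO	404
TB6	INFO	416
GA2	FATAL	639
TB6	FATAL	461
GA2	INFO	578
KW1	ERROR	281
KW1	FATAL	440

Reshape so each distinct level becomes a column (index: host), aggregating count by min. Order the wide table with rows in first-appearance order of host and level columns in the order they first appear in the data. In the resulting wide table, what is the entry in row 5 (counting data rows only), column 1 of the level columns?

547

With rows in first-appearance order of host, row 5 is host=TB6. level columns in first-appearance order: WARN, INFO, ERROR, FATAL, DEBUG; column 1 is WARN.
Long rows with host=TB6, level=WARN: min(669, 547) = 547.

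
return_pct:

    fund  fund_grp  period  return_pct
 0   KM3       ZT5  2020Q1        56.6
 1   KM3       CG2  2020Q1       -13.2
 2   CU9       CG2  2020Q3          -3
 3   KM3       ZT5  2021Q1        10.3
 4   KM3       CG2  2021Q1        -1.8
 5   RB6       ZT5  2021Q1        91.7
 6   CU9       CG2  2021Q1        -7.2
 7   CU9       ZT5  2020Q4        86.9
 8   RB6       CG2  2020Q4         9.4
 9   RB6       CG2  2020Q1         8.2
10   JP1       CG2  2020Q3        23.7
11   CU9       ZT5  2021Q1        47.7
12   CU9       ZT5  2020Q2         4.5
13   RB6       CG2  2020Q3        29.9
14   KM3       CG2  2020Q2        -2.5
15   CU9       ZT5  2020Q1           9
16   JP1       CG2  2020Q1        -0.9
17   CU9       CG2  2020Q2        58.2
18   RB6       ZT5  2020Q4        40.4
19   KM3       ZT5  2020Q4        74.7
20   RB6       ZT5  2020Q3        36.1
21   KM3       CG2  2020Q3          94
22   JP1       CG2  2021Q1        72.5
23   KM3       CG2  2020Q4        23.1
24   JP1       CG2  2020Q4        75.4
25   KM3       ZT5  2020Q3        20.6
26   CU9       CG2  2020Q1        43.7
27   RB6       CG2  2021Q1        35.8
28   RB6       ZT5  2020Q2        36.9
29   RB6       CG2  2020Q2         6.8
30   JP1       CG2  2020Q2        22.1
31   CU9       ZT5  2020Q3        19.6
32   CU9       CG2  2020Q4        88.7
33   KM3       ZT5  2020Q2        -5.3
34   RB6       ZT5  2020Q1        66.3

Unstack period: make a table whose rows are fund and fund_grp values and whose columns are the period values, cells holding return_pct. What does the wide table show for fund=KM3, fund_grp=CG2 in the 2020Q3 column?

Wide layout: rows indexed by fund and fund_grp, columns are the 5 distinct period values (2020Q1, 2020Q3, 2021Q1, 2020Q4, 2020Q2).
Cell (fund=KM3, fund_grp=CG2, period=2020Q3) draws from the long row where fund=KM3, fund_grp=CG2 and period=2020Q3, which has return_pct=94.

94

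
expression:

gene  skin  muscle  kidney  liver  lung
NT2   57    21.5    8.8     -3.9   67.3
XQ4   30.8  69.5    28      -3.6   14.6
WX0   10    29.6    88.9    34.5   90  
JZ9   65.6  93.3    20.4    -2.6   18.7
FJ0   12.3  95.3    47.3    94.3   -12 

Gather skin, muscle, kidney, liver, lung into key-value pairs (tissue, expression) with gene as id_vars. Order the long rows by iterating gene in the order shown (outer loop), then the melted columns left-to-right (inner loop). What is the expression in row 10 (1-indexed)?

14.6

25 rows total (5 × 5). Row 10: index ⌊(10-1)/5⌋ = 1 into gene → XQ4; (10-1) mod 5 = 4 into the melted columns → lung.
So row 10 is (XQ4, lung, 14.6); expression = 14.6.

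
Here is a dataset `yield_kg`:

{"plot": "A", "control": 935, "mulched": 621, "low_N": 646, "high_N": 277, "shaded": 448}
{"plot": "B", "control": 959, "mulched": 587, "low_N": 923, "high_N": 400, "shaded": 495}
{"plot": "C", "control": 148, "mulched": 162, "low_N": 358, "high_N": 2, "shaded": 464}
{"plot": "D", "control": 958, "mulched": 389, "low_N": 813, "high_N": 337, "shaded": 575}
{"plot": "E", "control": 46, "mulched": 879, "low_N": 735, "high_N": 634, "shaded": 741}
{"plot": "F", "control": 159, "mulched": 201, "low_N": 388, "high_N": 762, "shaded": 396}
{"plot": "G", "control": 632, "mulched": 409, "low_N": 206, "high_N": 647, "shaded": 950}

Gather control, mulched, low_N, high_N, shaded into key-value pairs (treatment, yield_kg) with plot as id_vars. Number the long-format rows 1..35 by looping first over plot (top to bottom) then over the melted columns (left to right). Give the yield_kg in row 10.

35 rows total (7 × 5). Row 10: index ⌊(10-1)/5⌋ = 1 into plot → B; (10-1) mod 5 = 4 into the melted columns → shaded.
So row 10 is (B, shaded, 495); yield_kg = 495.

495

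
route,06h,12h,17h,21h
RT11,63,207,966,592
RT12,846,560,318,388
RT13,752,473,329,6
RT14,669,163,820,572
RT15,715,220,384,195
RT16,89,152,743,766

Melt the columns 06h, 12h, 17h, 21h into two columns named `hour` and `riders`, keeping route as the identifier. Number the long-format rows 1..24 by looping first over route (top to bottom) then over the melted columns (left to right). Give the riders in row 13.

24 rows total (6 × 4). Row 13: index ⌊(13-1)/4⌋ = 3 into route → RT14; (13-1) mod 4 = 0 into the melted columns → 06h.
So row 13 is (RT14, 06h, 669); riders = 669.

669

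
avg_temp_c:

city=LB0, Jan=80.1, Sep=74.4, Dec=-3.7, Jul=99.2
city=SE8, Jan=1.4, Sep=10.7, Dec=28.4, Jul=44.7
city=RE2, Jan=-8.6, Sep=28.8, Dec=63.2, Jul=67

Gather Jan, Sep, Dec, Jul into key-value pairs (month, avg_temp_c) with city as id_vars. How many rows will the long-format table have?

12

3 city values × 4 melted columns = 12 rows.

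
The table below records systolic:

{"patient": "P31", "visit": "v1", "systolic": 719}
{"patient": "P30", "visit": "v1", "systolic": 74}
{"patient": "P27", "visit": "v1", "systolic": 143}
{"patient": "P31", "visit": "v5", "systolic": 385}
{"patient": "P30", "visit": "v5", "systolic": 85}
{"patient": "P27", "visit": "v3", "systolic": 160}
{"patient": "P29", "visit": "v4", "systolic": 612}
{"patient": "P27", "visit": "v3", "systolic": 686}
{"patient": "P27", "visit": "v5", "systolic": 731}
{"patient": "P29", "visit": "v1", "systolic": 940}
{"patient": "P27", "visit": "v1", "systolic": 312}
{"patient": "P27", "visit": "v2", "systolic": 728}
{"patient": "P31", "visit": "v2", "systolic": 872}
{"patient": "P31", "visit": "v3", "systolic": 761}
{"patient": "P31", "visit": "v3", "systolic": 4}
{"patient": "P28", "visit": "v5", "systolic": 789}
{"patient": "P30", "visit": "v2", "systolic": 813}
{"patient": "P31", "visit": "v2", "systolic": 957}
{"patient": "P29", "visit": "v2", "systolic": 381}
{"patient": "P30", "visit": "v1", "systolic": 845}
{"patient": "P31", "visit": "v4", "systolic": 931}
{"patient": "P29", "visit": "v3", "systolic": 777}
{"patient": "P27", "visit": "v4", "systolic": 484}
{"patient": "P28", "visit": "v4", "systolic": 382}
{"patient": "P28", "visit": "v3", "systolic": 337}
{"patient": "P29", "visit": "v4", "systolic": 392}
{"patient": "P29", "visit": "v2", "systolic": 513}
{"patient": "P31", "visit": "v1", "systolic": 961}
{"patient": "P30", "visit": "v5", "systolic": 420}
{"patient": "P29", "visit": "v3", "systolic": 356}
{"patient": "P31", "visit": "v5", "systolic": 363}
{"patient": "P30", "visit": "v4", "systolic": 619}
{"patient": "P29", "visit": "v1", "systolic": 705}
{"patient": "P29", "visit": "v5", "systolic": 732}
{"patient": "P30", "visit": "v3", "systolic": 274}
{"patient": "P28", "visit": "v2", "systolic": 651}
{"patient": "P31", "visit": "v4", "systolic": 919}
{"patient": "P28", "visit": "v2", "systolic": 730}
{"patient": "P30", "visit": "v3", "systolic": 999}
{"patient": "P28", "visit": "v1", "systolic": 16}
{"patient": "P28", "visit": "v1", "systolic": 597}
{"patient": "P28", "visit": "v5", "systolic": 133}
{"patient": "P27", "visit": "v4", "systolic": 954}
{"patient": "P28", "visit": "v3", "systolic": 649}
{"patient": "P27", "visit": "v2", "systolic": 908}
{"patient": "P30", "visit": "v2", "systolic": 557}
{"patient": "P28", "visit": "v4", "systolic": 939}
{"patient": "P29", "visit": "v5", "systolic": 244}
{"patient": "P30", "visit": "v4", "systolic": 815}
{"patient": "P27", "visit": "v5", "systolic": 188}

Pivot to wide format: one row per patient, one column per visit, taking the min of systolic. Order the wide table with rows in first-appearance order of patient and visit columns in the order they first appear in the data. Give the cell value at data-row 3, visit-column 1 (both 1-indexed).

143

With rows in first-appearance order of patient, row 3 is patient=P27. visit columns in first-appearance order: v1, v5, v3, v4, v2; column 1 is v1.
Long rows with patient=P27, visit=v1: min(143, 312) = 143.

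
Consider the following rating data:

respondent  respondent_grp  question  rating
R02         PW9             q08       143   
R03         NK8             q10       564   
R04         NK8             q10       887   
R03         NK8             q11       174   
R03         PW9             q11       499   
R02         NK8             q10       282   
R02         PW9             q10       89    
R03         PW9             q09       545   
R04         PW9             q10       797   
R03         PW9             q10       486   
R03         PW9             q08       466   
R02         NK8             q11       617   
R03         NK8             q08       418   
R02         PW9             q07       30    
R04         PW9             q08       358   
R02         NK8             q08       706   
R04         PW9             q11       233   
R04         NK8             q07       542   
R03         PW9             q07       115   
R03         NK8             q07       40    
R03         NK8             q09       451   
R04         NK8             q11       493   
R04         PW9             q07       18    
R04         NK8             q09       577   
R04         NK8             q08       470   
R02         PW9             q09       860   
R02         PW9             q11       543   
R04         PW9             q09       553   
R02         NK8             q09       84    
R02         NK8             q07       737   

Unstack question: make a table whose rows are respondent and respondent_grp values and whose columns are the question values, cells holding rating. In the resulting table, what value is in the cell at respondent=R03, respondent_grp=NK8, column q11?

Wide layout: rows indexed by respondent and respondent_grp, columns are the 5 distinct question values (q08, q10, q11, q09, q07).
Cell (respondent=R03, respondent_grp=NK8, question=q11) draws from the long row where respondent=R03, respondent_grp=NK8 and question=q11, which has rating=174.

174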